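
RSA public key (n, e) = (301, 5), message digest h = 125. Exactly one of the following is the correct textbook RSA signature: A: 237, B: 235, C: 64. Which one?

Candidate A: Squares mod 301: 237^1≡237, 237^2≡183, 237^4≡78; 5 = 4 + 1, so 237^5 ≡ 78·237 ≡ 125 (mod 301)
  → matches h = 125
Candidate B: Squares mod 301: 235^1≡235, 235^2≡142, 235^4≡298; 5 = 4 + 1, so 235^5 ≡ 298·235 ≡ 198 (mod 301)
Candidate C: Squares mod 301: 64^1≡64, 64^2≡183, 64^4≡78; 5 = 4 + 1, so 64^5 ≡ 78·64 ≡ 176 (mod 301)

A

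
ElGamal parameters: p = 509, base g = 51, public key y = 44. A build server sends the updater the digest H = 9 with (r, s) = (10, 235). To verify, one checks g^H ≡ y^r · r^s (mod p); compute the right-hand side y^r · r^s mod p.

44^2 = 1936 ≡ 409
44^4 ≡ 409^2 = 167281 ≡ 329
44^8 ≡ 329^2 = 108241 ≡ 333
10 = 8 + 2, so 44^10 ≡ 333·409 ≡ 294 (mod 509)
10^2 = 100
10^4 ≡ 100^2 = 10000 ≡ 329
10^8 ≡ 329^2 = 108241 ≡ 333
10^16 ≡ 333^2 = 110889 ≡ 436
10^32 ≡ 436^2 = 190096 ≡ 239
10^64 ≡ 239^2 = 57121 ≡ 113
10^128 ≡ 113^2 = 12769 ≡ 44
235 = 128 + 64 + 32 + 8 + 2 + 1, so 10^235 ≡ 44·113·239·333·100·10 ≡ 325 (mod 509)
y^r · r^s ≡ 294·325 = 95550 ≡ 367 (mod 509)

367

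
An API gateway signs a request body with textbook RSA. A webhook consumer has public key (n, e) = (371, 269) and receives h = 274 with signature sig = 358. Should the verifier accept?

accept

sig^2 ≡ 358^2 = 128164 ≡ 169
sig^4 ≡ 169^2 = 28561 ≡ 365
sig^8 ≡ 365^2 = 133225 ≡ 36
sig^16 ≡ 36^2 = 1296 ≡ 183
sig^32 ≡ 183^2 = 33489 ≡ 99
sig^64 ≡ 99^2 = 9801 ≡ 155
sig^128 ≡ 155^2 = 24025 ≡ 281
sig^256 ≡ 281^2 = 78961 ≡ 309
269 = 256 + 8 + 4 + 1, so sig^269 ≡ 309·36·365·358 ≡ 274 (mod 371)
sig^269 mod 371 = 274 matches h.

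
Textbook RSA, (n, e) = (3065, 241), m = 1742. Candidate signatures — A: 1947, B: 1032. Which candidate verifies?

Candidate A: 1947^241 mod 3065 = 1742
  → matches m = 1742
Candidate B: 1032^241 mod 3065 = 1682

A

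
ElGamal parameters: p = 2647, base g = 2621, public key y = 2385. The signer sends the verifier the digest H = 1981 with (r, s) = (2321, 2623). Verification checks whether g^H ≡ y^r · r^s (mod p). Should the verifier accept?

reject

Left side g^H mod p:
2621^2 = 6869641 ≡ 676
2621^4 ≡ 676^2 = 456976 ≡ 1692
2621^8 ≡ 1692^2 = 2862864 ≡ 1457
2621^16 ≡ 1457^2 = 2122849 ≡ 2602
2621^32 ≡ 2602^2 = 6770404 ≡ 2025
2621^64 ≡ 2025^2 = 4100625 ≡ 422
2621^128 ≡ 422^2 = 178084 ≡ 735
2621^256 ≡ 735^2 = 540225 ≡ 237
2621^512 ≡ 237^2 = 56169 ≡ 582
2621^1024 ≡ 582^2 = 338724 ≡ 2555
1981 = 1024 + 512 + 256 + 128 + 32 + 16 + 8 + 4 + 1, so 2621^1981 ≡ 2555·582·237·735·2025·2602·1457·1692·2621 ≡ 2421 (mod 2647)
Right side y^r · r^s mod p:
2385^2 = 5688225 ≡ 2469
2385^4 ≡ 2469^2 = 6095961 ≡ 2567
2385^8 ≡ 2567^2 = 6589489 ≡ 1106
2385^16 ≡ 1106^2 = 1223236 ≡ 322
2385^32 ≡ 322^2 = 103684 ≡ 451
2385^64 ≡ 451^2 = 203401 ≡ 2229
2385^128 ≡ 2229^2 = 4968441 ≡ 22
2385^256 ≡ 22^2 = 484
2385^512 ≡ 484^2 = 234256 ≡ 1320
2385^1024 ≡ 1320^2 = 1742400 ≡ 674
2385^2048 ≡ 674^2 = 454276 ≡ 1639
2321 = 2048 + 256 + 16 + 1, so 2385^2321 ≡ 1639·484·322·2385 ≡ 422 (mod 2647)
2321^2 = 5387041 ≡ 396
2321^4 ≡ 396^2 = 156816 ≡ 643
2321^8 ≡ 643^2 = 413449 ≡ 517
2321^16 ≡ 517^2 = 267289 ≡ 2589
2321^32 ≡ 2589^2 = 6702921 ≡ 717
2321^64 ≡ 717^2 = 514089 ≡ 571
2321^128 ≡ 571^2 = 326041 ≡ 460
2321^256 ≡ 460^2 = 211600 ≡ 2487
2321^512 ≡ 2487^2 = 6185169 ≡ 1777
2321^1024 ≡ 1777^2 = 3157729 ≡ 2505
2321^2048 ≡ 2505^2 = 6275025 ≡ 1635
2623 = 2048 + 512 + 32 + 16 + 8 + 4 + 2 + 1, so 2321^2623 ≡ 1635·1777·717·2589·517·643·396·2321 ≡ 902 (mod 2647)
422·902 = 380644 ≡ 2123 (mod 2647)
2421 ≠ 2123, so verification fails.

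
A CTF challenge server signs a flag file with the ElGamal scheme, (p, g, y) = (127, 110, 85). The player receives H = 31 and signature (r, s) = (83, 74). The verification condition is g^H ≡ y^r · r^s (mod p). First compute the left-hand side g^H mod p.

110^2 = 12100 ≡ 35
110^4 ≡ 35^2 = 1225 ≡ 82
110^8 ≡ 82^2 = 6724 ≡ 120
110^16 ≡ 120^2 = 14400 ≡ 49
31 = 16 + 8 + 4 + 2 + 1, so 110^31 ≡ 49·120·82·35·110 ≡ 53 (mod 127)

53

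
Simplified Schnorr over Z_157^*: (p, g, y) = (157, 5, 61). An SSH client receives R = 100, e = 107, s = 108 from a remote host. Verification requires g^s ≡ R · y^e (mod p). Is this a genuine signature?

g^s mod p:
5^2 = 25
5^4 ≡ 25^2 = 625 ≡ 154
5^8 ≡ 154^2 = 23716 ≡ 9
5^16 ≡ 9^2 = 81
5^32 ≡ 81^2 = 6561 ≡ 124
5^64 ≡ 124^2 = 15376 ≡ 147
108 = 64 + 32 + 8 + 4, so 5^108 ≡ 147·124·9·154 ≡ 39 (mod 157)
R · y^e mod p:
61^2 = 3721 ≡ 110
61^4 ≡ 110^2 = 12100 ≡ 11
61^8 ≡ 11^2 = 121
61^16 ≡ 121^2 = 14641 ≡ 40
61^32 ≡ 40^2 = 1600 ≡ 30
61^64 ≡ 30^2 = 900 ≡ 115
107 = 64 + 32 + 8 + 2 + 1, so 61^107 ≡ 115·30·121·110·61 ≡ 62 (mod 157)
100·62 = 6200 ≡ 77 (mod 157)
39 ≠ 77; the check fails.

forged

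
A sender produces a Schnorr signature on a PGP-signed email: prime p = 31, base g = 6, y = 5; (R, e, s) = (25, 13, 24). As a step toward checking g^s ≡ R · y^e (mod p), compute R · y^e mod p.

Squares mod 31: 5^1≡5, 5^2≡25, 5^4≡5, 5^8≡25
13 = 8 + 4 + 1, so 5^13 ≡ 25·5·5 ≡ 5 (mod 31)
R · y^e ≡ 25·5 = 125 ≡ 1 (mod 31)

1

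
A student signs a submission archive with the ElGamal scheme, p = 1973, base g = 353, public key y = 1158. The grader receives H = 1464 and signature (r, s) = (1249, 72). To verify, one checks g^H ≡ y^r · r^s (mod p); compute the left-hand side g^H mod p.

353^2 = 124609 ≡ 310
353^4 ≡ 310^2 = 96100 ≡ 1396
353^8 ≡ 1396^2 = 1948816 ≡ 1465
353^16 ≡ 1465^2 = 2146225 ≡ 1574
353^32 ≡ 1574^2 = 2477476 ≡ 1361
353^64 ≡ 1361^2 = 1852321 ≡ 1647
353^128 ≡ 1647^2 = 2712609 ≡ 1707
353^256 ≡ 1707^2 = 2913849 ≡ 1701
353^512 ≡ 1701^2 = 2893401 ≡ 983
353^1024 ≡ 983^2 = 966289 ≡ 1492
1464 = 1024 + 256 + 128 + 32 + 16 + 8, so 353^1464 ≡ 1492·1701·1707·1361·1574·1465 ≡ 1856 (mod 1973)

1856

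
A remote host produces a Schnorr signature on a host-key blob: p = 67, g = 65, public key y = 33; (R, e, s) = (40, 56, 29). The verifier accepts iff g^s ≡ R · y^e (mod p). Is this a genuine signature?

forged

g^s mod p:
Squares mod 67: 65^1≡65, 65^2≡4, 65^4≡16, 65^8≡55, 65^16≡10
29 = 16 + 8 + 4 + 1, so 65^29 ≡ 10·55·16·65 ≡ 21 (mod 67)
R · y^e mod p:
Squares mod 67: 33^1≡33, 33^2≡17, 33^4≡21, 33^8≡39, 33^16≡47, 33^32≡65
56 = 32 + 16 + 8, so 33^56 ≡ 65·47·39 ≡ 19 (mod 67)
40·19 = 760 ≡ 23 (mod 67)
21 ≠ 23; the check fails.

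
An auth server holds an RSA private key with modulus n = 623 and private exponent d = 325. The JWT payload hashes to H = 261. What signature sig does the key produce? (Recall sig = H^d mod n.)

562

Squares mod 623: H^1≡261, H^2≡214, H^4≡317, H^8≡186, H^16≡331, H^32≡536, H^64≡93, H^128≡550, H^256≡345
325 = 256 + 64 + 4 + 1, so H^325 ≡ 345·93·317·261 ≡ 562 (mod 623)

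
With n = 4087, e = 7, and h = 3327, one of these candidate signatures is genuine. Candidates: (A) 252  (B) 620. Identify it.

A

Candidate A: 252^2 = 63504 ≡ 2199; 252^4 ≡ 2199^2 = 4835601 ≡ 680; 7 = 4 + 2 + 1, so 252^7 ≡ 680·2199·252 ≡ 3327 (mod 4087)
  → matches h = 3327
Candidate B: 620^2 = 384400 ≡ 222; 620^4 ≡ 222^2 = 49284 ≡ 240; 7 = 4 + 2 + 1, so 620^7 ≡ 240·222·620 ≡ 2466 (mod 4087)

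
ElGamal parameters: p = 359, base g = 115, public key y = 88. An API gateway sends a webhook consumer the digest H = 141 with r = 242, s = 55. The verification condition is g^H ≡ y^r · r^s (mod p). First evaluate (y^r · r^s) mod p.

222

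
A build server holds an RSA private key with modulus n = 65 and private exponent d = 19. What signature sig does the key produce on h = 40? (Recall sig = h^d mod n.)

40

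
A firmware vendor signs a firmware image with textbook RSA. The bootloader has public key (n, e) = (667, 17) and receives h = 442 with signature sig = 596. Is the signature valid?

valid

sig^2 ≡ 596^2 = 355216 ≡ 372
sig^4 ≡ 372^2 = 138384 ≡ 315
sig^8 ≡ 315^2 = 99225 ≡ 509
sig^16 ≡ 509^2 = 259081 ≡ 285
17 = 16 + 1, so sig^17 ≡ 285·596 ≡ 442 (mod 667)
Since 442 equals the digest 442, verification succeeds.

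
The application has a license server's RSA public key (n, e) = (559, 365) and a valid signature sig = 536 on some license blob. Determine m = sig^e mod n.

464

Squares mod 559: sig^1≡536, sig^2≡529, sig^4≡341, sig^8≡9, sig^16≡81, sig^32≡412, sig^64≡367, sig^128≡529, sig^256≡341
365 = 256 + 64 + 32 + 8 + 4 + 1, so sig^365 ≡ 341·367·412·9·341·536 ≡ 464 (mod 559)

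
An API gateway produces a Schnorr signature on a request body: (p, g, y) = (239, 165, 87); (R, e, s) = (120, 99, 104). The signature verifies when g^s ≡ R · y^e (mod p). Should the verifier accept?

reject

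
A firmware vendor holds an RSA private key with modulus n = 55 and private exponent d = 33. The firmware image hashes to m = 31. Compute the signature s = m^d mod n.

Squares mod 55: m^1≡31, m^2≡26, m^4≡16, m^8≡36, m^16≡31, m^32≡26
33 = 32 + 1, so m^33 ≡ 26·31 ≡ 36 (mod 55)

36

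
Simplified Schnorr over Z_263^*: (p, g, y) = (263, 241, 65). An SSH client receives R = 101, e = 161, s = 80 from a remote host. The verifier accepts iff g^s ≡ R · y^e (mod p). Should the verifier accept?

accept

g^s mod p:
241^2 = 58081 ≡ 221
241^4 ≡ 221^2 = 48841 ≡ 186
241^8 ≡ 186^2 = 34596 ≡ 143
241^16 ≡ 143^2 = 20449 ≡ 198
241^32 ≡ 198^2 = 39204 ≡ 17
241^64 ≡ 17^2 = 289 ≡ 26
80 = 64 + 16, so 241^80 ≡ 26·198 ≡ 151 (mod 263)
R · y^e mod p:
65^2 = 4225 ≡ 17
65^4 ≡ 17^2 = 289 ≡ 26
65^8 ≡ 26^2 = 676 ≡ 150
65^16 ≡ 150^2 = 22500 ≡ 145
65^32 ≡ 145^2 = 21025 ≡ 248
65^64 ≡ 248^2 = 61504 ≡ 225
65^128 ≡ 225^2 = 50625 ≡ 129
161 = 128 + 32 + 1, so 65^161 ≡ 129·248·65 ≡ 202 (mod 263)
101·202 = 20402 ≡ 151 (mod 263)
151 ≡ 151 (mod 263); signature holds.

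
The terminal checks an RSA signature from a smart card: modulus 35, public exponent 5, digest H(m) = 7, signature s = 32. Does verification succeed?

fails

Squares mod 35: s^1≡32, s^2≡9, s^4≡11
5 = 4 + 1, so s^5 ≡ 11·32 ≡ 2 (mod 35)
The recovered value 2 does not match the digest 7.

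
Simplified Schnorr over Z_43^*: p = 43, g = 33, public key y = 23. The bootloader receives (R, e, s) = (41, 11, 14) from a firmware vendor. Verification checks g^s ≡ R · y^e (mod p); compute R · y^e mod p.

23^2 = 529 ≡ 13
23^4 ≡ 13^2 = 169 ≡ 40
23^8 ≡ 40^2 = 1600 ≡ 9
11 = 8 + 2 + 1, so 23^11 ≡ 9·13·23 ≡ 25 (mod 43)
R · y^e ≡ 41·25 = 1025 ≡ 36 (mod 43)

36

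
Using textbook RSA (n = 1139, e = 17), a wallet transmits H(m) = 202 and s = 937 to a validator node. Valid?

Squares mod 1139: s^1≡937, s^2≡939, s^4≡135, s^8≡1, s^16≡1
17 = 16 + 1, so s^17 ≡ 1·937 ≡ 937 (mod 1139)
The recovered value 937 does not match the digest 202.

no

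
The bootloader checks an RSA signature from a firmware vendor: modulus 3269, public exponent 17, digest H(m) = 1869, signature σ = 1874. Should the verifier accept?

Squares mod 3269: σ^1≡1874, σ^2≡970, σ^4≡2697, σ^8≡284, σ^16≡2200
17 = 16 + 1, so σ^17 ≡ 2200·1874 ≡ 591 (mod 3269)
σ^17 mod 3269 = 591, but H(m) = 1869.

reject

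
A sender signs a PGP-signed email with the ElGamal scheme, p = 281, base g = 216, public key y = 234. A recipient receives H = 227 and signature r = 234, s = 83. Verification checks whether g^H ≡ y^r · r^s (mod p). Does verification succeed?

Left side g^H mod p:
Squares mod 281: 216^1≡216, 216^2≡10, 216^4≡100, 216^8≡165, 216^16≡249, 216^32≡181, 216^64≡165, 216^128≡249
227 = 128 + 64 + 32 + 2 + 1, so 216^227 ≡ 249·165·181·10·216 ≡ 193 (mod 281)
Right side y^r · r^s mod p:
Squares mod 281: 234^1≡234, 234^2≡242, 234^4≡116, 234^8≡249, 234^16≡181, 234^32≡165, 234^64≡249, 234^128≡181
234 = 128 + 64 + 32 + 8 + 2, so 234^234 ≡ 181·249·165·249·242 ≡ 124 (mod 281)
Squares mod 281: 234^1≡234, 234^2≡242, 234^4≡116, 234^8≡249, 234^16≡181, 234^32≡165, 234^64≡249
83 = 64 + 16 + 2 + 1, so 234^83 ≡ 249·181·242·234 ≡ 6 (mod 281)
124·6 = 744 ≡ 182 (mod 281)
193 ≠ 182, so verification fails.

fails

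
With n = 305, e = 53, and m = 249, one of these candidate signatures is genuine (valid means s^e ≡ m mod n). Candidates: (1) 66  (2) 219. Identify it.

Candidate 1: Squares mod 305: 66^1≡66, 66^2≡86, 66^4≡76, 66^8≡286, 66^16≡56, 66^32≡86; 53 = 32 + 16 + 4 + 1, so 66^53 ≡ 86·56·76·66 ≡ 141 (mod 305)
Candidate 2: Squares mod 305: 219^1≡219, 219^2≡76, 219^4≡286, 219^8≡56, 219^16≡86, 219^32≡76; 53 = 32 + 16 + 4 + 1, so 219^53 ≡ 76·86·286·219 ≡ 249 (mod 305)
  → matches m = 249

2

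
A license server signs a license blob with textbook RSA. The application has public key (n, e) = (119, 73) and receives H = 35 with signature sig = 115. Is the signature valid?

invalid

sig^2 ≡ 115^2 = 13225 ≡ 16
sig^4 ≡ 16^2 = 256 ≡ 18
sig^8 ≡ 18^2 = 324 ≡ 86
sig^16 ≡ 86^2 = 7396 ≡ 18
sig^32 ≡ 18^2 = 324 ≡ 86
sig^64 ≡ 86^2 = 7396 ≡ 18
73 = 64 + 8 + 1, so sig^73 ≡ 18·86·115 ≡ 115 (mod 119)
sig^73 mod 119 = 115, but H = 35.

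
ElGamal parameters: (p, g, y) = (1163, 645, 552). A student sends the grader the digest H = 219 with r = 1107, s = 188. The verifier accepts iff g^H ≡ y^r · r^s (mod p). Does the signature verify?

does not verify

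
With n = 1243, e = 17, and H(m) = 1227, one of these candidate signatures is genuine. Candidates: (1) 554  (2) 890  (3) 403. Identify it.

3

Candidate 1: Squares mod 1243: 554^1≡554, 554^2≡1138, 554^4≡1081, 554^8≡141, 554^16≡1236; 17 = 16 + 1, so 554^17 ≡ 1236·554 ≡ 1094 (mod 1243)
Candidate 2: Squares mod 1243: 890^1≡890, 890^2≡309, 890^4≡1013, 890^8≡694, 890^16≡595; 17 = 16 + 1, so 890^17 ≡ 595·890 ≡ 32 (mod 1243)
Candidate 3: Squares mod 1243: 403^1≡403, 403^2≡819, 403^4≡784, 403^8≡614, 403^16≡367; 17 = 16 + 1, so 403^17 ≡ 367·403 ≡ 1227 (mod 1243)
  → matches H(m) = 1227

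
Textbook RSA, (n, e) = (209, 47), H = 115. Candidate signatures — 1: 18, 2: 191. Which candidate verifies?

Candidate 1: Squares mod 209: 18^1≡18, 18^2≡115, 18^4≡58, 18^8≡20, 18^16≡191, 18^32≡115; 47 = 32 + 8 + 4 + 2 + 1, so 18^47 ≡ 115·20·58·115·18 ≡ 94 (mod 209)
Candidate 2: Squares mod 209: 191^1≡191, 191^2≡115, 191^4≡58, 191^8≡20, 191^16≡191, 191^32≡115; 47 = 32 + 8 + 4 + 2 + 1, so 191^47 ≡ 115·20·58·115·191 ≡ 115 (mod 209)
  → matches H = 115

2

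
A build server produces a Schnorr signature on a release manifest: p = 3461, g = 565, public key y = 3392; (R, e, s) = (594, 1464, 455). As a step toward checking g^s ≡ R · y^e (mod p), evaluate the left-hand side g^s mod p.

565^2 = 319225 ≡ 813
565^4 ≡ 813^2 = 660969 ≡ 3379
565^8 ≡ 3379^2 = 11417641 ≡ 3263
565^16 ≡ 3263^2 = 10647169 ≡ 1133
565^32 ≡ 1133^2 = 1283689 ≡ 3119
565^64 ≡ 3119^2 = 9728161 ≡ 2751
565^128 ≡ 2751^2 = 7568001 ≡ 2255
565^256 ≡ 2255^2 = 5085025 ≡ 816
455 = 256 + 128 + 64 + 4 + 2 + 1, so 565^455 ≡ 816·2255·2751·3379·813·565 ≡ 3218 (mod 3461)

3218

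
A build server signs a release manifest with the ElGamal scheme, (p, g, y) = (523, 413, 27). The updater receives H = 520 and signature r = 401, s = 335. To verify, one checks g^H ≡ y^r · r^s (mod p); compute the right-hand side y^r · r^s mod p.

221

27^2 = 729 ≡ 206
27^4 ≡ 206^2 = 42436 ≡ 73
27^8 ≡ 73^2 = 5329 ≡ 99
27^16 ≡ 99^2 = 9801 ≡ 387
27^32 ≡ 387^2 = 149769 ≡ 191
27^64 ≡ 191^2 = 36481 ≡ 394
27^128 ≡ 394^2 = 155236 ≡ 428
27^256 ≡ 428^2 = 183184 ≡ 134
401 = 256 + 128 + 16 + 1, so 27^401 ≡ 134·428·387·27 ≡ 389 (mod 523)
401^2 = 160801 ≡ 240
401^4 ≡ 240^2 = 57600 ≡ 70
401^8 ≡ 70^2 = 4900 ≡ 193
401^16 ≡ 193^2 = 37249 ≡ 116
401^32 ≡ 116^2 = 13456 ≡ 381
401^64 ≡ 381^2 = 145161 ≡ 290
401^128 ≡ 290^2 = 84100 ≡ 420
401^256 ≡ 420^2 = 176400 ≡ 149
335 = 256 + 64 + 8 + 4 + 2 + 1, so 401^335 ≡ 149·290·193·70·240·401 ≡ 455 (mod 523)
y^r · r^s ≡ 389·455 = 176995 ≡ 221 (mod 523)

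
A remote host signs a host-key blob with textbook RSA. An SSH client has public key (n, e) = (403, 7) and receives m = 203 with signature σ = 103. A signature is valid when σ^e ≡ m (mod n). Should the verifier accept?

σ^2 ≡ 103^2 = 10609 ≡ 131
σ^4 ≡ 131^2 = 17161 ≡ 235
7 = 4 + 2 + 1, so σ^7 ≡ 235·131·103 ≡ 51 (mod 403)
σ^7 mod 403 = 51, but m = 203.

reject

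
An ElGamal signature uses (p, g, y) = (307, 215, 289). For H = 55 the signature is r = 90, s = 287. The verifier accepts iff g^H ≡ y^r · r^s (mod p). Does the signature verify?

verifies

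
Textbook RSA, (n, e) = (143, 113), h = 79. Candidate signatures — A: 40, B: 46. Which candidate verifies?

Candidate A: 40^2 = 1600 ≡ 27; 40^4 ≡ 27^2 = 729 ≡ 14; 40^8 ≡ 14^2 = 196 ≡ 53; 40^16 ≡ 53^2 = 2809 ≡ 92; 40^32 ≡ 92^2 = 8464 ≡ 27; 40^64 ≡ 27^2 = 729 ≡ 14; 113 = 64 + 32 + 16 + 1, so 40^113 ≡ 14·27·92·40 ≡ 79 (mod 143)
  → matches h = 79
Candidate B: 46^2 = 2116 ≡ 114; 46^4 ≡ 114^2 = 12996 ≡ 126; 46^8 ≡ 126^2 = 15876 ≡ 3; 46^16 ≡ 3^2 = 9; 46^32 ≡ 9^2 = 81; 46^64 ≡ 81^2 = 6561 ≡ 126; 113 = 64 + 32 + 16 + 1, so 46^113 ≡ 126·81·9·46 ≡ 63 (mod 143)

A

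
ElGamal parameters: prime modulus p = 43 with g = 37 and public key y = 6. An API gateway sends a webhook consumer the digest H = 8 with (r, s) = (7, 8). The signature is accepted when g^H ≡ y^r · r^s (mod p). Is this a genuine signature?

Left side g^H mod p:
37^8 mod 43 = 36
Right side y^r · r^s mod p:
6^7 mod 43 = 6
7^8 mod 43 = 6
6·6 = 36 ≡ 36 (mod 43)
36 ≡ 36 (mod 43), so the signature is genuine.

genuine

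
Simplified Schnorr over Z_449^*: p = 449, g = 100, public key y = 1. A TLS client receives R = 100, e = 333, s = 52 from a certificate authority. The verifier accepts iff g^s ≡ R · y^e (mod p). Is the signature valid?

invalid

g^s mod p:
100^2 = 10000 ≡ 122
100^4 ≡ 122^2 = 14884 ≡ 67
100^8 ≡ 67^2 = 4489 ≡ 448
100^16 ≡ 448^2 = 200704 ≡ 1
100^32 ≡ 1^2 = 1
52 = 32 + 16 + 4, so 100^52 ≡ 1·1·67 ≡ 67 (mod 449)
R · y^e mod p:
1^2 = 1
1^4 ≡ 1^2 = 1
1^8 ≡ 1^2 = 1
1^16 ≡ 1^2 = 1
1^32 ≡ 1^2 = 1
1^64 ≡ 1^2 = 1
1^128 ≡ 1^2 = 1
1^256 ≡ 1^2 = 1
333 = 256 + 64 + 8 + 4 + 1, so 1^333 ≡ 1·1·1·1·1 ≡ 1 (mod 449)
100·1 = 100 ≡ 100 (mod 449)
67 ≠ 100; the check fails.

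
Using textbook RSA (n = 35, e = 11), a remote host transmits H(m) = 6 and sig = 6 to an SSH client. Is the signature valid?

valid

Squares mod 35: sig^1≡6, sig^2≡1, sig^4≡1, sig^8≡1
11 = 8 + 2 + 1, so sig^11 ≡ 1·1·6 ≡ 6 (mod 35)
6 = H(m), so the signature checks out.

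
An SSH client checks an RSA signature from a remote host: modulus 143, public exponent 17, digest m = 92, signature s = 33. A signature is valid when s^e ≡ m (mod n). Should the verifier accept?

reject

s^2 ≡ 33^2 = 1089 ≡ 88
s^4 ≡ 88^2 = 7744 ≡ 22
s^8 ≡ 22^2 = 484 ≡ 55
s^16 ≡ 55^2 = 3025 ≡ 22
17 = 16 + 1, so s^17 ≡ 22·33 ≡ 11 (mod 143)
s^17 mod 143 = 11, but m = 92.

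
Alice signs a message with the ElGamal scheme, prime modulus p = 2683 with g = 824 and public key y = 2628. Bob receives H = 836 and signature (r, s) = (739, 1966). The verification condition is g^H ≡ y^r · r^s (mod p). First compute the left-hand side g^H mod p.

1381

824^2 = 678976 ≡ 177
824^4 ≡ 177^2 = 31329 ≡ 1816
824^8 ≡ 1816^2 = 3297856 ≡ 449
824^16 ≡ 449^2 = 201601 ≡ 376
824^32 ≡ 376^2 = 141376 ≡ 1860
824^64 ≡ 1860^2 = 3459600 ≡ 1213
824^128 ≡ 1213^2 = 1471369 ≡ 1085
824^256 ≡ 1085^2 = 1177225 ≡ 2071
824^512 ≡ 2071^2 = 4289041 ≡ 1607
836 = 512 + 256 + 64 + 4, so 824^836 ≡ 1607·2071·1213·1816 ≡ 1381 (mod 2683)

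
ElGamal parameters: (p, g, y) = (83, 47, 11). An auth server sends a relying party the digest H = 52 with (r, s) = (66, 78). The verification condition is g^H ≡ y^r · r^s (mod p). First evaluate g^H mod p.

38

Squares mod 83: 47^1≡47, 47^2≡51, 47^4≡28, 47^8≡37, 47^16≡41, 47^32≡21
52 = 32 + 16 + 4, so 47^52 ≡ 21·41·28 ≡ 38 (mod 83)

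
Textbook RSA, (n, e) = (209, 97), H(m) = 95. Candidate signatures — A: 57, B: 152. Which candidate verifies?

Candidate A: 57^97 mod 209 = 95
  → matches H(m) = 95
Candidate B: 152^97 mod 209 = 114

A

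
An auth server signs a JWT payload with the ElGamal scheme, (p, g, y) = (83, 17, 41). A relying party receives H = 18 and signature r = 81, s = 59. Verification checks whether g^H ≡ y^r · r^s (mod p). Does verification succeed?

fails

Left side g^H mod p:
17^2 = 289 ≡ 40
17^4 ≡ 40^2 = 1600 ≡ 23
17^8 ≡ 23^2 = 529 ≡ 31
17^16 ≡ 31^2 = 961 ≡ 48
18 = 16 + 2, so 17^18 ≡ 48·40 ≡ 11 (mod 83)
Right side y^r · r^s mod p:
41^2 = 1681 ≡ 21
41^4 ≡ 21^2 = 441 ≡ 26
41^8 ≡ 26^2 = 676 ≡ 12
41^16 ≡ 12^2 = 144 ≡ 61
41^32 ≡ 61^2 = 3721 ≡ 69
41^64 ≡ 69^2 = 4761 ≡ 30
81 = 64 + 16 + 1, so 41^81 ≡ 30·61·41 ≡ 81 (mod 83)
81^2 = 6561 ≡ 4
81^4 ≡ 4^2 = 16
81^8 ≡ 16^2 = 256 ≡ 7
81^16 ≡ 7^2 = 49
81^32 ≡ 49^2 = 2401 ≡ 77
59 = 32 + 16 + 8 + 2 + 1, so 81^59 ≡ 77·49·7·4·81 ≡ 30 (mod 83)
81·30 = 2430 ≡ 23 (mod 83)
11 ≠ 23, so verification fails.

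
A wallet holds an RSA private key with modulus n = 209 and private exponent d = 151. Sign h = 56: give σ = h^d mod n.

56

h^151 mod 209 = 56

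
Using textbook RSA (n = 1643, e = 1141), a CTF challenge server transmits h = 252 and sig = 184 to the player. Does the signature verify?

does not verify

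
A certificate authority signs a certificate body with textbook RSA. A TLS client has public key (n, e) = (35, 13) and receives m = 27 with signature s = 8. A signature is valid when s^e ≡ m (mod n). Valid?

no

Squares mod 35: s^1≡8, s^2≡29, s^4≡1, s^8≡1
13 = 8 + 4 + 1, so s^13 ≡ 1·1·8 ≡ 8 (mod 35)
The recovered value 8 does not match the digest 27.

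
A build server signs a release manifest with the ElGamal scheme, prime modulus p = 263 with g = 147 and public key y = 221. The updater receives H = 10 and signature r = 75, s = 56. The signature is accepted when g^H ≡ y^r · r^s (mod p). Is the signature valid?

Left side g^H mod p:
147^2 = 21609 ≡ 43
147^4 ≡ 43^2 = 1849 ≡ 8
147^8 ≡ 8^2 = 64
10 = 8 + 2, so 147^10 ≡ 64·43 ≡ 122 (mod 263)
Right side y^r · r^s mod p:
221^2 = 48841 ≡ 186
221^4 ≡ 186^2 = 34596 ≡ 143
221^8 ≡ 143^2 = 20449 ≡ 198
221^16 ≡ 198^2 = 39204 ≡ 17
221^32 ≡ 17^2 = 289 ≡ 26
221^64 ≡ 26^2 = 676 ≡ 150
75 = 64 + 8 + 2 + 1, so 221^75 ≡ 150·198·186·221 ≡ 96 (mod 263)
75^2 = 5625 ≡ 102
75^4 ≡ 102^2 = 10404 ≡ 147
75^8 ≡ 147^2 = 21609 ≡ 43
75^16 ≡ 43^2 = 1849 ≡ 8
75^32 ≡ 8^2 = 64
56 = 32 + 16 + 8, so 75^56 ≡ 64·8·43 ≡ 187 (mod 263)
96·187 = 17952 ≡ 68 (mod 263)
122 ≠ 68, so verification fails.

invalid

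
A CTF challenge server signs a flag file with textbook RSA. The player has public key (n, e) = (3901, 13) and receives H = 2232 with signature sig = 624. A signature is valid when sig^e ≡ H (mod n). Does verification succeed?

passes

Squares mod 3901: sig^1≡624, sig^2≡3177, sig^4≡1442, sig^8≡131
13 = 8 + 4 + 1, so sig^13 ≡ 131·1442·624 ≡ 2232 (mod 3901)
Since 2232 equals the digest 2232, verification succeeds.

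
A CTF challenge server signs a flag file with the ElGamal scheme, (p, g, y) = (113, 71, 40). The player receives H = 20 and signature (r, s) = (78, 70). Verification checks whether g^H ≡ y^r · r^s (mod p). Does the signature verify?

verifies

Left side g^H mod p:
71^20 mod 113 = 15
Right side y^r · r^s mod p:
40^78 mod 113 = 44
78^70 mod 113 = 44
44·44 = 1936 ≡ 15 (mod 113)
15 ≡ 15 (mod 113), so the signature is genuine.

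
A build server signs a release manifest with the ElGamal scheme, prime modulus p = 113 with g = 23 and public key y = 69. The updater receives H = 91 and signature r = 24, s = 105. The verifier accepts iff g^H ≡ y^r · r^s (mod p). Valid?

no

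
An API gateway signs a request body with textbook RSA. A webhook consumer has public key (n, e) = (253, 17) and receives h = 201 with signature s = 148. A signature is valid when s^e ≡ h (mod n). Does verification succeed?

passes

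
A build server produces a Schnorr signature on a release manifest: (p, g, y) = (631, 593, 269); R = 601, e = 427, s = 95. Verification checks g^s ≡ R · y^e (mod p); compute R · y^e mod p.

Squares mod 631: 269^1≡269, 269^2≡427, 269^4≡601, 269^8≡269, 269^16≡427, 269^32≡601, 269^64≡269, 269^128≡427, 269^256≡601
427 = 256 + 128 + 32 + 8 + 2 + 1, so 269^427 ≡ 601·427·601·269·427·269 ≡ 1 (mod 631)
R · y^e ≡ 601·1 = 601 ≡ 601 (mod 631)

601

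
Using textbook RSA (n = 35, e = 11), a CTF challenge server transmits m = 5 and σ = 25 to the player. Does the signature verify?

does not verify

σ^2 ≡ 25^2 = 625 ≡ 30
σ^4 ≡ 30^2 = 900 ≡ 25
σ^8 ≡ 25^2 = 625 ≡ 30
11 = 8 + 2 + 1, so σ^11 ≡ 30·30·25 ≡ 30 (mod 35)
30 ≠ 5, so verification fails.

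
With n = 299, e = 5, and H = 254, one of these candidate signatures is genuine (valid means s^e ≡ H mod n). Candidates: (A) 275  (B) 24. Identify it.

B

Candidate A: Squares mod 299: 275^1≡275, 275^2≡277, 275^4≡185; 5 = 4 + 1, so 275^5 ≡ 185·275 ≡ 45 (mod 299)
Candidate B: Squares mod 299: 24^1≡24, 24^2≡277, 24^4≡185; 5 = 4 + 1, so 24^5 ≡ 185·24 ≡ 254 (mod 299)
  → matches H = 254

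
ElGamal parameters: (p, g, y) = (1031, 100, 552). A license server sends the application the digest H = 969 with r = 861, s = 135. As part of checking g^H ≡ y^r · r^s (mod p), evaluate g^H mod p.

100^2 = 10000 ≡ 721
100^4 ≡ 721^2 = 519841 ≡ 217
100^8 ≡ 217^2 = 47089 ≡ 694
100^16 ≡ 694^2 = 481636 ≡ 159
100^32 ≡ 159^2 = 25281 ≡ 537
100^64 ≡ 537^2 = 288369 ≡ 720
100^128 ≡ 720^2 = 518400 ≡ 838
100^256 ≡ 838^2 = 702244 ≡ 133
100^512 ≡ 133^2 = 17689 ≡ 162
969 = 512 + 256 + 128 + 64 + 8 + 1, so 100^969 ≡ 162·133·838·720·694·100 ≡ 587 (mod 1031)

587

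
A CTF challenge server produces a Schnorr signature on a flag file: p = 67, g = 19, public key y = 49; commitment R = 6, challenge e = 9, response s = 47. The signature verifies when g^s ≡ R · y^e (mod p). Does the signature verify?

does not verify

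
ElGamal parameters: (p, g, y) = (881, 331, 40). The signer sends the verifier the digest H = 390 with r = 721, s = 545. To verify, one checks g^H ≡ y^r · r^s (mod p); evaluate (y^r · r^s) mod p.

511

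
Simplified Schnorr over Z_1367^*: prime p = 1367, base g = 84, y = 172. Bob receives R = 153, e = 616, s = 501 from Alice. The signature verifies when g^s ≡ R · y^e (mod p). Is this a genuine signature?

g^s mod p:
84^2 = 7056 ≡ 221
84^4 ≡ 221^2 = 48841 ≡ 996
84^8 ≡ 996^2 = 992016 ≡ 941
84^16 ≡ 941^2 = 885481 ≡ 1032
84^32 ≡ 1032^2 = 1065024 ≡ 131
84^64 ≡ 131^2 = 17161 ≡ 757
84^128 ≡ 757^2 = 573049 ≡ 276
84^256 ≡ 276^2 = 76176 ≡ 991
501 = 256 + 128 + 64 + 32 + 16 + 4 + 1, so 84^501 ≡ 991·276·757·131·1032·996·84 ≡ 1218 (mod 1367)
R · y^e mod p:
172^2 = 29584 ≡ 877
172^4 ≡ 877^2 = 769129 ≡ 875
172^8 ≡ 875^2 = 765625 ≡ 105
172^16 ≡ 105^2 = 11025 ≡ 89
172^32 ≡ 89^2 = 7921 ≡ 1086
172^64 ≡ 1086^2 = 1179396 ≡ 1042
172^128 ≡ 1042^2 = 1085764 ≡ 366
172^256 ≡ 366^2 = 133956 ≡ 1357
172^512 ≡ 1357^2 = 1841449 ≡ 100
616 = 512 + 64 + 32 + 8, so 172^616 ≡ 100·1042·1086·105 ≡ 276 (mod 1367)
153·276 = 42228 ≡ 1218 (mod 1367)
1218 ≡ 1218 (mod 1367); signature holds.

genuine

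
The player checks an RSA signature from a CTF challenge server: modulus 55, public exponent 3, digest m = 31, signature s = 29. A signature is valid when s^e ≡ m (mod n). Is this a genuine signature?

s^2 ≡ 29^2 = 841 ≡ 16
3 = 2 + 1, so s^3 ≡ 16·29 ≡ 24 (mod 55)
24 ≠ 31, so verification fails.

forged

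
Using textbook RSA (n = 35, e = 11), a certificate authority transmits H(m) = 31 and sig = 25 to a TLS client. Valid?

Squares mod 35: sig^1≡25, sig^2≡30, sig^4≡25, sig^8≡30
11 = 8 + 2 + 1, so sig^11 ≡ 30·30·25 ≡ 30 (mod 35)
30 ≠ 31, so verification fails.

no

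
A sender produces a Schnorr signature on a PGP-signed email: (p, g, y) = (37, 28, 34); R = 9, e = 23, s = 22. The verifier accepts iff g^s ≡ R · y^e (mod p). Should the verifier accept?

g^s mod p:
Squares mod 37: 28^1≡28, 28^2≡7, 28^4≡12, 28^8≡33, 28^16≡16
22 = 16 + 4 + 2, so 28^22 ≡ 16·12·7 ≡ 12 (mod 37)
R · y^e mod p:
Squares mod 37: 34^1≡34, 34^2≡9, 34^4≡7, 34^8≡12, 34^16≡33
23 = 16 + 4 + 2 + 1, so 34^23 ≡ 33·7·9·34 ≡ 16 (mod 37)
9·16 = 144 ≡ 33 (mod 37)
12 ≠ 33; the check fails.

reject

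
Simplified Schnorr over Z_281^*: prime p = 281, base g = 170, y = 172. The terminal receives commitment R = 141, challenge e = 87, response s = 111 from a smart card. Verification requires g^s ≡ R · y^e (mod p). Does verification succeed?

fails

g^s mod p:
170^2 = 28900 ≡ 238
170^4 ≡ 238^2 = 56644 ≡ 163
170^8 ≡ 163^2 = 26569 ≡ 155
170^16 ≡ 155^2 = 24025 ≡ 140
170^32 ≡ 140^2 = 19600 ≡ 211
170^64 ≡ 211^2 = 44521 ≡ 123
111 = 64 + 32 + 8 + 4 + 2 + 1, so 170^111 ≡ 123·211·155·163·238·170 ≡ 265 (mod 281)
R · y^e mod p:
172^2 = 29584 ≡ 79
172^4 ≡ 79^2 = 6241 ≡ 59
172^8 ≡ 59^2 = 3481 ≡ 109
172^16 ≡ 109^2 = 11881 ≡ 79
172^32 ≡ 79^2 = 6241 ≡ 59
172^64 ≡ 59^2 = 3481 ≡ 109
87 = 64 + 16 + 4 + 2 + 1, so 172^87 ≡ 109·79·59·79·172 ≡ 100 (mod 281)
141·100 = 14100 ≡ 50 (mod 281)
265 ≠ 50; the check fails.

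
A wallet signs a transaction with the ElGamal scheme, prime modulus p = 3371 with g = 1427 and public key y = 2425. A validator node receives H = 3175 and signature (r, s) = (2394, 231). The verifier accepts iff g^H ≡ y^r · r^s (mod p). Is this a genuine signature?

Left side g^H mod p:
1427^2 = 2036329 ≡ 245
1427^4 ≡ 245^2 = 60025 ≡ 2718
1427^8 ≡ 2718^2 = 7387524 ≡ 1663
1427^16 ≡ 1663^2 = 2765569 ≡ 1349
1427^32 ≡ 1349^2 = 1819801 ≡ 2832
1427^64 ≡ 2832^2 = 8020224 ≡ 615
1427^128 ≡ 615^2 = 378225 ≡ 673
1427^256 ≡ 673^2 = 452929 ≡ 1215
1427^512 ≡ 1215^2 = 1476225 ≡ 3098
1427^1024 ≡ 3098^2 = 9597604 ≡ 367
1427^2048 ≡ 367^2 = 134689 ≡ 3220
3175 = 2048 + 1024 + 64 + 32 + 4 + 2 + 1, so 1427^3175 ≡ 3220·367·615·2832·2718·245·1427 ≡ 208 (mod 3371)
Right side y^r · r^s mod p:
2425^2 = 5880625 ≡ 1601
2425^4 ≡ 1601^2 = 2563201 ≡ 1241
2425^8 ≡ 1241^2 = 1540081 ≡ 2905
2425^16 ≡ 2905^2 = 8439025 ≡ 1412
2425^32 ≡ 1412^2 = 1993744 ≡ 1483
2425^64 ≡ 1483^2 = 2199289 ≡ 1397
2425^128 ≡ 1397^2 = 1951609 ≡ 3171
2425^256 ≡ 3171^2 = 10055241 ≡ 2919
2425^512 ≡ 2919^2 = 8520561 ≡ 2044
2425^1024 ≡ 2044^2 = 4177936 ≡ 1267
2425^2048 ≡ 1267^2 = 1605289 ≡ 693
2394 = 2048 + 256 + 64 + 16 + 8 + 2, so 2425^2394 ≡ 693·2919·1397·1412·2905·1601 ≡ 357 (mod 3371)
2394^2 = 5731236 ≡ 536
2394^4 ≡ 536^2 = 287296 ≡ 761
2394^8 ≡ 761^2 = 579121 ≡ 2680
2394^16 ≡ 2680^2 = 7182400 ≡ 2170
2394^32 ≡ 2170^2 = 4708900 ≡ 2984
2394^64 ≡ 2984^2 = 8904256 ≡ 1445
2394^128 ≡ 1445^2 = 2088025 ≡ 1376
231 = 128 + 64 + 32 + 4 + 2 + 1, so 2394^231 ≡ 1376·1445·2984·761·536·2394 ≡ 1823 (mod 3371)
357·1823 = 650811 ≡ 208 (mod 3371)
208 ≡ 208 (mod 3371), so the signature is genuine.

genuine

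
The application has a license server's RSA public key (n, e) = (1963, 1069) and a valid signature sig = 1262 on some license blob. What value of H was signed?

1470

sig^2 ≡ 1262^2 = 1592644 ≡ 651
sig^4 ≡ 651^2 = 423801 ≡ 1756
sig^8 ≡ 1756^2 = 3083536 ≡ 1626
sig^16 ≡ 1626^2 = 2643876 ≡ 1678
sig^32 ≡ 1678^2 = 2815684 ≡ 742
sig^64 ≡ 742^2 = 550564 ≡ 924
sig^128 ≡ 924^2 = 853776 ≡ 1834
sig^256 ≡ 1834^2 = 3363556 ≡ 937
sig^512 ≡ 937^2 = 877969 ≡ 508
sig^1024 ≡ 508^2 = 258064 ≡ 911
1069 = 1024 + 32 + 8 + 4 + 1, so sig^1069 ≡ 911·742·1626·1756·1262 ≡ 1470 (mod 1963)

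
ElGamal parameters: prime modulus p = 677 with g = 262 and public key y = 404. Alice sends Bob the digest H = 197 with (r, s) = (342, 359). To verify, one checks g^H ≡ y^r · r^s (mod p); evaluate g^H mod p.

555

262^2 = 68644 ≡ 267
262^4 ≡ 267^2 = 71289 ≡ 204
262^8 ≡ 204^2 = 41616 ≡ 319
262^16 ≡ 319^2 = 101761 ≡ 211
262^32 ≡ 211^2 = 44521 ≡ 516
262^64 ≡ 516^2 = 266256 ≡ 195
262^128 ≡ 195^2 = 38025 ≡ 113
197 = 128 + 64 + 4 + 1, so 262^197 ≡ 113·195·204·262 ≡ 555 (mod 677)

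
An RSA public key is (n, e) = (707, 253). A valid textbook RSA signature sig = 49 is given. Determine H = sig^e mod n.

287

sig^2 ≡ 49^2 = 2401 ≡ 280
sig^4 ≡ 280^2 = 78400 ≡ 630
sig^8 ≡ 630^2 = 396900 ≡ 273
sig^16 ≡ 273^2 = 74529 ≡ 294
sig^32 ≡ 294^2 = 86436 ≡ 182
sig^64 ≡ 182^2 = 33124 ≡ 602
sig^128 ≡ 602^2 = 362404 ≡ 420
253 = 128 + 64 + 32 + 16 + 8 + 4 + 1, so sig^253 ≡ 420·602·182·294·273·630·49 ≡ 287 (mod 707)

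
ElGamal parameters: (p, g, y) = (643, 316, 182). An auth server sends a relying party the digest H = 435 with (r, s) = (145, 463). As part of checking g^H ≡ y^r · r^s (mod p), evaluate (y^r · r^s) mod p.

182^2 = 33124 ≡ 331
182^4 ≡ 331^2 = 109561 ≡ 251
182^8 ≡ 251^2 = 63001 ≡ 630
182^16 ≡ 630^2 = 396900 ≡ 169
182^32 ≡ 169^2 = 28561 ≡ 269
182^64 ≡ 269^2 = 72361 ≡ 345
182^128 ≡ 345^2 = 119025 ≡ 70
145 = 128 + 16 + 1, so 182^145 ≡ 70·169·182 ≡ 296 (mod 643)
145^2 = 21025 ≡ 449
145^4 ≡ 449^2 = 201601 ≡ 342
145^8 ≡ 342^2 = 116964 ≡ 581
145^16 ≡ 581^2 = 337561 ≡ 629
145^32 ≡ 629^2 = 395641 ≡ 196
145^64 ≡ 196^2 = 38416 ≡ 479
145^128 ≡ 479^2 = 229441 ≡ 533
145^256 ≡ 533^2 = 284089 ≡ 526
463 = 256 + 128 + 64 + 8 + 4 + 2 + 1, so 145^463 ≡ 526·533·479·581·342·449·145 ≡ 114 (mod 643)
y^r · r^s ≡ 296·114 = 33744 ≡ 308 (mod 643)

308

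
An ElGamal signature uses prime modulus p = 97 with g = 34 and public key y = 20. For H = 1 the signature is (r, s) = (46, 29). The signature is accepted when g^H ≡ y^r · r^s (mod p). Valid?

no

Left side g^H mod p:
34^1 mod 97 = 34
Right side y^r · r^s mod p:
20^2 = 400 ≡ 12
20^4 ≡ 12^2 = 144 ≡ 47
20^8 ≡ 47^2 = 2209 ≡ 75
20^16 ≡ 75^2 = 5625 ≡ 96
20^32 ≡ 96^2 = 9216 ≡ 1
46 = 32 + 8 + 4 + 2, so 20^46 ≡ 1·75·47·12 ≡ 8 (mod 97)
46^2 = 2116 ≡ 79
46^4 ≡ 79^2 = 6241 ≡ 33
46^8 ≡ 33^2 = 1089 ≡ 22
46^16 ≡ 22^2 = 484 ≡ 96
29 = 16 + 8 + 4 + 1, so 46^29 ≡ 96·22·33·46 ≡ 69 (mod 97)
8·69 = 552 ≡ 67 (mod 97)
34 ≠ 67, so verification fails.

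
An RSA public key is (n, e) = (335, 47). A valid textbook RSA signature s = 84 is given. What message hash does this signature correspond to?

169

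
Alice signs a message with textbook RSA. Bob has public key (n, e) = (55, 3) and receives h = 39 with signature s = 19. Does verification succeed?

Squares mod 55: s^1≡19, s^2≡31
3 = 2 + 1, so s^3 ≡ 31·19 ≡ 39 (mod 55)
Since 39 equals the digest 39, verification succeeds.

passes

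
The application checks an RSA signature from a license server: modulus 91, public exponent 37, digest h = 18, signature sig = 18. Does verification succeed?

passes

Squares mod 91: sig^1≡18, sig^2≡51, sig^4≡53, sig^8≡79, sig^16≡53, sig^32≡79
37 = 32 + 4 + 1, so sig^37 ≡ 79·53·18 ≡ 18 (mod 91)
sig^37 mod 91 = 18 matches h.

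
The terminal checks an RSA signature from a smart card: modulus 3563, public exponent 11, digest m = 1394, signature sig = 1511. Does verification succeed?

fails

sig^2 ≡ 1511^2 = 2283121 ≡ 2801
sig^4 ≡ 2801^2 = 7845601 ≡ 3438
sig^8 ≡ 3438^2 = 11819844 ≡ 1373
11 = 8 + 2 + 1, so sig^11 ≡ 1373·2801·1511 ≡ 2169 (mod 3563)
sig^11 mod 3563 = 2169, but m = 1394.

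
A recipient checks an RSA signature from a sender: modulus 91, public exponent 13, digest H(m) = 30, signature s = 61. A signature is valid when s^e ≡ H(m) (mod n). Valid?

Squares mod 91: s^1≡61, s^2≡81, s^4≡9, s^8≡81
13 = 8 + 4 + 1, so s^13 ≡ 81·9·61 ≡ 61 (mod 91)
s^13 mod 91 = 61, but H(m) = 30.

no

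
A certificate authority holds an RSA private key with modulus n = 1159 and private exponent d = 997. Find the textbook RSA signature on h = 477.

h^2 ≡ 477^2 = 227529 ≡ 365
h^4 ≡ 365^2 = 133225 ≡ 1099
h^8 ≡ 1099^2 = 1207801 ≡ 123
h^16 ≡ 123^2 = 15129 ≡ 62
h^32 ≡ 62^2 = 3844 ≡ 367
h^64 ≡ 367^2 = 134689 ≡ 245
h^128 ≡ 245^2 = 60025 ≡ 916
h^256 ≡ 916^2 = 839056 ≡ 1099
h^512 ≡ 1099^2 = 1207801 ≡ 123
997 = 512 + 256 + 128 + 64 + 32 + 4 + 1, so h^997 ≡ 123·1099·916·245·367·1099·477 ≡ 660 (mod 1159)

660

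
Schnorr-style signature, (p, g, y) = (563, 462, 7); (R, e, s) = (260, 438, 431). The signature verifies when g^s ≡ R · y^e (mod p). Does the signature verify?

g^s mod p:
Squares mod 563: 462^1≡462, 462^2≡67, 462^4≡548, 462^8≡225, 462^16≡518, 462^32≡336, 462^64≡296, 462^128≡351, 462^256≡467
431 = 256 + 128 + 32 + 8 + 4 + 2 + 1, so 462^431 ≡ 467·351·336·225·548·67·462 ≡ 373 (mod 563)
R · y^e mod p:
Squares mod 563: 7^1≡7, 7^2≡49, 7^4≡149, 7^8≡244, 7^16≡421, 7^32≡459, 7^64≡119, 7^128≡86, 7^256≡77
438 = 256 + 128 + 32 + 16 + 4 + 2, so 7^438 ≡ 77·86·459·421·149·49 ≡ 532 (mod 563)
260·532 = 138320 ≡ 385 (mod 563)
373 ≠ 385; the check fails.

does not verify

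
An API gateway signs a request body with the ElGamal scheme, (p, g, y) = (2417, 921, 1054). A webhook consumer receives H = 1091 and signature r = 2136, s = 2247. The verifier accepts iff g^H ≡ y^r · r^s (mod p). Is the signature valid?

valid

Left side g^H mod p:
Squares mod 2417: 921^1≡921, 921^2≡2291, 921^4≡1374, 921^8≡199, 921^16≡929, 921^32≡172, 921^64≡580, 921^128≡437, 921^256≡26, 921^512≡676, 921^1024≡163
1091 = 1024 + 64 + 2 + 1, so 921^1091 ≡ 163·580·2291·921 ≡ 1358 (mod 2417)
Right side y^r · r^s mod p:
Squares mod 2417: 1054^1≡1054, 1054^2≡1513, 1054^4≡270, 1054^8≡390, 1054^16≡2246, 1054^32≡237, 1054^64≡578, 1054^128≡538, 1054^256≡1821, 1054^512≡2334, 1054^1024≡2055, 1054^2048≡526
2136 = 2048 + 64 + 16 + 8, so 1054^2136 ≡ 526·578·2246·390 ≡ 766 (mod 2417)
Squares mod 2417: 2136^1≡2136, 2136^2≡1617, 2136^4≡1912, 2136^8≡1240, 2136^16≡388, 2136^32≡690, 2136^64≡2368, 2136^128≡2401, 2136^256≡256, 2136^512≡277, 2136^1024≡1802, 2136^2048≡1173
2247 = 2048 + 128 + 64 + 4 + 2 + 1, so 2136^2247 ≡ 1173·2401·2368·1912·1617·2136 ≡ 961 (mod 2417)
766·961 = 736126 ≡ 1358 (mod 2417)
1358 ≡ 1358 (mod 2417), so the signature is genuine.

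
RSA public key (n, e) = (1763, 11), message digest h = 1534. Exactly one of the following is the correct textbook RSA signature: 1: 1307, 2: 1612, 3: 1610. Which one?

3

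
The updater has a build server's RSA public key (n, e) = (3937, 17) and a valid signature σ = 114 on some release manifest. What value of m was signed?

210

σ^2 ≡ 114^2 = 12996 ≡ 1185
σ^4 ≡ 1185^2 = 1404225 ≡ 2653
σ^8 ≡ 2653^2 = 7038409 ≡ 2990
σ^16 ≡ 2990^2 = 8940100 ≡ 3110
17 = 16 + 1, so σ^17 ≡ 3110·114 ≡ 210 (mod 3937)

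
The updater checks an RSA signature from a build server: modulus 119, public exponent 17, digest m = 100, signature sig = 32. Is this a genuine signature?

sig^2 ≡ 32^2 = 1024 ≡ 72
sig^4 ≡ 72^2 = 5184 ≡ 67
sig^8 ≡ 67^2 = 4489 ≡ 86
sig^16 ≡ 86^2 = 7396 ≡ 18
17 = 16 + 1, so sig^17 ≡ 18·32 ≡ 100 (mod 119)
100 = m, so the signature checks out.

genuine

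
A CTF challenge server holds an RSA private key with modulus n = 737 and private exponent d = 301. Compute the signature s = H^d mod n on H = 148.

159

Squares mod 737: H^1≡148, H^2≡531, H^4≡427, H^8≡290, H^16≡82, H^32≡91, H^64≡174, H^128≡59, H^256≡533
301 = 256 + 32 + 8 + 4 + 1, so H^301 ≡ 533·91·290·427·148 ≡ 159 (mod 737)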